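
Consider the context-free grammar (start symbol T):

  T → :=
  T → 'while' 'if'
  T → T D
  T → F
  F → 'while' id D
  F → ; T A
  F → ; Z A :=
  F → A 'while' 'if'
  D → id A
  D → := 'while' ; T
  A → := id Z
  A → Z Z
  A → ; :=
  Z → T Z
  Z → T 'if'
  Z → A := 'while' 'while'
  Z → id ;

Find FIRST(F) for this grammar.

F → 'while' id D contributes {'while'}.
F → ; T A contributes {;}.
F → ; Z A := contributes {;}.
From F → A 'while' 'if': add FIRST(A) = { 'while', :=, ;, id }.
Union: FIRST(F) = { 'while', :=, ;, id }.

{ 'while', :=, ;, id }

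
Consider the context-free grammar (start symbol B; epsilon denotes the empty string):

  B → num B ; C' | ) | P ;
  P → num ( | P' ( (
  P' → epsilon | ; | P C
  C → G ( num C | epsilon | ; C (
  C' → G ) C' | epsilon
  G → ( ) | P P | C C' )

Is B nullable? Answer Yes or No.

No

Nullable nonterminals: C, C', P'.
No production of B has an RHS whose symbols are all nullable, so B is not nullable.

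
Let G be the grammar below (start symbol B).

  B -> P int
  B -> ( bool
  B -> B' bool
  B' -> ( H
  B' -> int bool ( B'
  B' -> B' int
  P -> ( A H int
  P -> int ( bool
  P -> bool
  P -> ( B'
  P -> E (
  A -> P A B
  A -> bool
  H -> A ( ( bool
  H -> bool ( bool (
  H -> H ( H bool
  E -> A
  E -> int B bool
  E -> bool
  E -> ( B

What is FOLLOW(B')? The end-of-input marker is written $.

{ (, bool, int }

In B -> B' bool: add FIRST(bool) = { bool }.
In B' -> int bool ( B': B' is at the end, add FOLLOW(B') = { (, bool, int }.
In B' -> B' int: add FIRST(int) = { int }.
In P -> ( B': B' is at the end, add FOLLOW(P) = { (, bool, int }.
Union: FOLLOW(B') = { (, bool, int }.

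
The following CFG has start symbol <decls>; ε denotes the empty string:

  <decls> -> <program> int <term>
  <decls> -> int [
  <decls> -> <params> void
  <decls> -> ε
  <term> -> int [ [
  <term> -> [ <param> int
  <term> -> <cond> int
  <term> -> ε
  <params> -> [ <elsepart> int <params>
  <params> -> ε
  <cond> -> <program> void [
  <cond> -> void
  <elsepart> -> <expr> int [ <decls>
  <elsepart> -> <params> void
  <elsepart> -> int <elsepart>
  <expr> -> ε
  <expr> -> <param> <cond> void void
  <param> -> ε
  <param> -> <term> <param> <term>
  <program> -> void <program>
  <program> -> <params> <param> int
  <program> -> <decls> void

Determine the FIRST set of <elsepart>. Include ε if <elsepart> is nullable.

From <elsepart> -> <expr> int [ <decls>: <expr> nullable, take FIRST(<expr>) ∪ {int} = { [, int, void }.
From <elsepart> -> <params> void: <params> nullable, take FIRST(<params>) ∪ {void} = { [, void }.
<elsepart> -> int <elsepart> contributes {int}.
Union: FIRST(<elsepart>) = { [, int, void }.

{ [, int, void }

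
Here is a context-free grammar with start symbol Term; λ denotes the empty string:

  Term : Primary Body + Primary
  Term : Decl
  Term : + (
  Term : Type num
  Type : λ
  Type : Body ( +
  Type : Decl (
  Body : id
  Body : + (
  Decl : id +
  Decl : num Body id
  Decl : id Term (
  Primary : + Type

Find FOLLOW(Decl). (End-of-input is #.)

In Term : Decl: Decl is at the end, add FOLLOW(Term) = { #, ( }.
In Type : Decl (: add FIRST(() = { ( }.
Union: FOLLOW(Decl) = { #, ( }.

{ #, ( }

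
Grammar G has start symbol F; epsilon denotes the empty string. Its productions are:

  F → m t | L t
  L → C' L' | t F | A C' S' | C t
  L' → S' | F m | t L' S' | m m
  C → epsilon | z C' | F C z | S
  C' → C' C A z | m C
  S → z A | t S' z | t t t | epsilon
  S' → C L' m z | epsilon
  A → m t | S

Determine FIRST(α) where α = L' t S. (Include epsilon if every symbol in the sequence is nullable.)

Add FIRST(L')\{epsilon} = { m, t, z }; L' is nullable, continue.
t is a terminal; add {t} and stop.

{ m, t, z }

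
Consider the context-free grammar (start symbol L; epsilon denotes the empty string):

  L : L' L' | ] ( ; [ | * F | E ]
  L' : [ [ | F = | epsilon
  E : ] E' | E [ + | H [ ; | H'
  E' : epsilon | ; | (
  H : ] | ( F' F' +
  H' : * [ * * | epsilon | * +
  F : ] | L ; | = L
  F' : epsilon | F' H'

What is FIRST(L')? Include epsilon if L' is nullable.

L' : [ [ contributes {[}.
From L' : F =: add FIRST(F) = { (, *, ;, =, [, ] }.
L' : epsilon contributes epsilon.
Union: FIRST(L') = { (, *, ;, =, [, ], epsilon }.

{ (, *, ;, =, [, ], epsilon }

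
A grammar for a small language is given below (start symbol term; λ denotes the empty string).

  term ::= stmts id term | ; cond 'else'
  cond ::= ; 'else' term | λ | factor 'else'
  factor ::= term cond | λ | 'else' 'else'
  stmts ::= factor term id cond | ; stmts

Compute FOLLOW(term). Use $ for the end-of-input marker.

term is the start symbol, so $ ∈ FOLLOW(term).
In term ::= stmts id term: term is at the end, add FOLLOW(term) = { $, 'else', ;, id }.
In cond ::= ; 'else' term: term is at the end, add FOLLOW(cond) = { 'else', ;, id }.
In factor ::= term cond: add FIRST(cond)\{λ} = { 'else', ; }.
  Since cond is nullable, also add FOLLOW(factor) = { 'else', ; }.
In stmts ::= factor term id cond: add FIRST(id cond) = { id }.
Union: FOLLOW(term) = { $, 'else', ;, id }.

{ $, 'else', ;, id }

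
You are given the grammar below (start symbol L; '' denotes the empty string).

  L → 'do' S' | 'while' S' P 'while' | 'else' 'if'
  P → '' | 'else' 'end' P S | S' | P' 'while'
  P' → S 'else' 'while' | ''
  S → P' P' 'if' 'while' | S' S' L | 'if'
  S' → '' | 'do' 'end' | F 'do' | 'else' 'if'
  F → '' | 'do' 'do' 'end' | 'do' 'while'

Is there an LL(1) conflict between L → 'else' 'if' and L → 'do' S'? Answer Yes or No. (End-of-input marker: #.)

No

FIRST('else' 'if') = { 'else' } and FIRST('do' S') = { 'do' }.
The FIRST sets are disjoint and neither alternative is nullable — no conflict.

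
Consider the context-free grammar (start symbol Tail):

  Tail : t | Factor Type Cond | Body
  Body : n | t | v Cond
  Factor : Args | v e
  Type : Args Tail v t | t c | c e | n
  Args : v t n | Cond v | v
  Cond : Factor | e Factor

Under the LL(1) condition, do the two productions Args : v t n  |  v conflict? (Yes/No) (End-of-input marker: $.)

Yes

FIRST(v t n) = { v } and FIRST(v) = { v }.
Both contain v, so the two alternatives are not disjoint — LL(1) conflict.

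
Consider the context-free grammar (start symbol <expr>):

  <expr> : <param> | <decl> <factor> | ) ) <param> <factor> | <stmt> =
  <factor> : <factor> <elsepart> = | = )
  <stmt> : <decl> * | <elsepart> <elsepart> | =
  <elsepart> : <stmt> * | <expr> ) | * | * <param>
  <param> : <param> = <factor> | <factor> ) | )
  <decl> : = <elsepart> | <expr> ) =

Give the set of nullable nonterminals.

No nonterminal has an empty production or an RHS whose symbols are all nullable.

{ } (none)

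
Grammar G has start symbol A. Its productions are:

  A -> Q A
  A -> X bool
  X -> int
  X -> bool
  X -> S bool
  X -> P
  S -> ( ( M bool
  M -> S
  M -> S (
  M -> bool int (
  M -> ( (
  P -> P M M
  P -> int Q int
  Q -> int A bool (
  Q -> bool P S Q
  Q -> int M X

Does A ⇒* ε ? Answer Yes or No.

No

No nonterminal in this grammar is nullable.
No production of A has an RHS whose symbols are all nullable, so A is not nullable.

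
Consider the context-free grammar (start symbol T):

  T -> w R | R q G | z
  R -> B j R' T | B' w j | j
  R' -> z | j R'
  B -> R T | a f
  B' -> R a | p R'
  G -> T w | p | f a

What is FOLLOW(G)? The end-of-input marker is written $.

In T -> R q G: G is at the end, add FOLLOW(T) = { $, a, j, p, q, w, z }.
Union: FOLLOW(G) = { $, a, j, p, q, w, z }.

{ $, a, j, p, q, w, z }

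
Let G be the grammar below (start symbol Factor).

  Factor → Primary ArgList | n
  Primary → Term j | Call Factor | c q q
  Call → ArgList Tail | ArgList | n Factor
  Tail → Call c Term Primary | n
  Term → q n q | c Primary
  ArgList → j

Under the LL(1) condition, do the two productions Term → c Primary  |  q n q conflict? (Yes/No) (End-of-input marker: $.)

No

FIRST(c Primary) = { c } and FIRST(q n q) = { q }.
The FIRST sets are disjoint and neither alternative is nullable — no conflict.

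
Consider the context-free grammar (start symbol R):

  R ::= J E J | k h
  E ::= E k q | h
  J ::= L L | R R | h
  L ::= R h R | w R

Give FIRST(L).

From L ::= R h R: add FIRST(R) = { h, k, w }.
L ::= w R contributes {w}.
Union: FIRST(L) = { h, k, w }.

{ h, k, w }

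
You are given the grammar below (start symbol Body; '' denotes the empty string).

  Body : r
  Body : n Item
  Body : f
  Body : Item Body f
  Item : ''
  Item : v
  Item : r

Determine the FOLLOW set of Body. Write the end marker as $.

Body is the start symbol, so $ ∈ FOLLOW(Body).
In Body : Item Body f: add FIRST(f) = { f }.
Union: FOLLOW(Body) = { $, f }.

{ $, f }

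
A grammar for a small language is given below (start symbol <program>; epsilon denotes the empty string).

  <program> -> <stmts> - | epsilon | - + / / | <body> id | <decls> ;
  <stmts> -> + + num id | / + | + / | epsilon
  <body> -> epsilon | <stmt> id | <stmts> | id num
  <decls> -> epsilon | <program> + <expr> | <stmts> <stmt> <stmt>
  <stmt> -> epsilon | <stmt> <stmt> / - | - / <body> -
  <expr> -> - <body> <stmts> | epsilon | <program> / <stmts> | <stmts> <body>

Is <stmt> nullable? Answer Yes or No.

Yes

<stmt> has an epsilon-production, so <stmt> ⇒ epsilon.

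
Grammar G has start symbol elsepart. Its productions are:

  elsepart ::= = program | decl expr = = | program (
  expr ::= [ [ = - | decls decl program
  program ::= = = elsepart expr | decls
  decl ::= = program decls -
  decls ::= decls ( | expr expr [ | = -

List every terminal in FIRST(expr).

expr ::= [ [ = - contributes {[}.
From expr ::= decls decl program: add FIRST(decls) = { =, [ }.
Union: FIRST(expr) = { =, [ }.

{ =, [ }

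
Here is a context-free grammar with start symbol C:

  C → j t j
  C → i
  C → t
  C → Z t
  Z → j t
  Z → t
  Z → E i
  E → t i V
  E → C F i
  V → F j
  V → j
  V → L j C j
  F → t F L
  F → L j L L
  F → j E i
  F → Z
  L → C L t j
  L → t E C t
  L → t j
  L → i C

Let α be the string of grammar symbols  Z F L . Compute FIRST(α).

{ i, j, t }

Add FIRST(Z) = { i, j, t }; Z is not nullable, stop.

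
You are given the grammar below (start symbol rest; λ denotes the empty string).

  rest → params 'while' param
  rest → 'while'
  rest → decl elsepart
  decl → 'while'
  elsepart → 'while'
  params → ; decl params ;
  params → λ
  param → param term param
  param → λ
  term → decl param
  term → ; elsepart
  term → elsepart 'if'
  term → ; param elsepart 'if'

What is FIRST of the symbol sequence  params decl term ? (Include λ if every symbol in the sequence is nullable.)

Add FIRST(params)\{λ} = { ; }; params is nullable, continue.
Add FIRST(decl) = { 'while' }; decl is not nullable, stop.

{ 'while', ; }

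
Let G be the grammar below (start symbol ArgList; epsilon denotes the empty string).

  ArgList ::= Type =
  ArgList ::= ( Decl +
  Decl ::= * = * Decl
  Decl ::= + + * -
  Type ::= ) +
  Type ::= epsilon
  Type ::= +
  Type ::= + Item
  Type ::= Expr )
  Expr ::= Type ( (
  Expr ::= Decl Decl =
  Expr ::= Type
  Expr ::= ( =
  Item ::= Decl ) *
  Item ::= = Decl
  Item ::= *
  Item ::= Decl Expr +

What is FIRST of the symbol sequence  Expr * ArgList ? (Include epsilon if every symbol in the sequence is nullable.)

Add FIRST(Expr)\{epsilon} = { (, ), *, + }; Expr is nullable, continue.
* is a terminal; add {*} and stop.

{ (, ), *, + }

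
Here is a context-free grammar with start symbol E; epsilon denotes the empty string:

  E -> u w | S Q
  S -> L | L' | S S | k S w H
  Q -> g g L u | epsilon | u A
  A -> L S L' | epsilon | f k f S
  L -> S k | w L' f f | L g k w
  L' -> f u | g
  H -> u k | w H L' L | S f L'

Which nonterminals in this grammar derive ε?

{ A, Q }

Directly nullable (have an epsilon-production): Q, A.
No other nonterminal has a production whose RHS symbols are all nullable.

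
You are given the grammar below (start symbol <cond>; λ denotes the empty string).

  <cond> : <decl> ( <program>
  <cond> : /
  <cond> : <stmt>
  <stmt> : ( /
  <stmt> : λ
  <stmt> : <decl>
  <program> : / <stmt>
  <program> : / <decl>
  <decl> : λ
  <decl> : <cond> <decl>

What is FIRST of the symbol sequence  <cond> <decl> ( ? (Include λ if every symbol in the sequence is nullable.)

{ (, / }

Add FIRST(<cond>)\{λ} = { (, / }; <cond> is nullable, continue.
Add FIRST(<decl>)\{λ} = { (, / }; <decl> is nullable, continue.
( is a terminal; add {(} and stop.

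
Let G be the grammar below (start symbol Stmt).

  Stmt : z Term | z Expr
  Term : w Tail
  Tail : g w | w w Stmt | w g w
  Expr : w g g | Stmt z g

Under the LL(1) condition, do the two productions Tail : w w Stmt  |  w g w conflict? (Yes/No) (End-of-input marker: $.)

Yes

FIRST(w w Stmt) = { w } and FIRST(w g w) = { w }.
Both contain w, so the two alternatives are not disjoint — LL(1) conflict.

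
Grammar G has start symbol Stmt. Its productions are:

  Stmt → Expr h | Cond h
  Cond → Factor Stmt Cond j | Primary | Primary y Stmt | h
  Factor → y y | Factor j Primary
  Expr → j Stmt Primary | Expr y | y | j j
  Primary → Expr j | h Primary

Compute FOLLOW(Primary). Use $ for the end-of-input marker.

{ h, j, y }

In Cond → Primary: Primary is at the end, add FOLLOW(Cond) = { h, j }.
In Cond → Primary y Stmt: add FIRST(y Stmt) = { y }.
In Factor → Factor j Primary: Primary is at the end, add FOLLOW(Factor) = { h, j, y }.
In Expr → j Stmt Primary: Primary is at the end, add FOLLOW(Expr) = { h, j, y }.
In Primary → h Primary: Primary is at the end, add FOLLOW(Primary) = { h, j, y }.
Union: FOLLOW(Primary) = { h, j, y }.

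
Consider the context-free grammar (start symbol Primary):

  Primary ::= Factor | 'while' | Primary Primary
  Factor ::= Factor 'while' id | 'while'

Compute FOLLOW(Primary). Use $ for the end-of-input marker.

Primary is the start symbol, so $ ∈ FOLLOW(Primary).
In Primary ::= Primary Primary: add FIRST(Primary) = { 'while' }.
In Primary ::= Primary Primary: Primary is at the end, add FOLLOW(Primary) = { $, 'while' }.
Union: FOLLOW(Primary) = { $, 'while' }.

{ $, 'while' }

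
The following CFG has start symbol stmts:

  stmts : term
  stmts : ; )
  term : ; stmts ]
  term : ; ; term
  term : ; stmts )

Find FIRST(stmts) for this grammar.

From stmts : term: add FIRST(term) = { ; }.
stmts : ; ) contributes {;}.
Union: FIRST(stmts) = { ; }.

{ ; }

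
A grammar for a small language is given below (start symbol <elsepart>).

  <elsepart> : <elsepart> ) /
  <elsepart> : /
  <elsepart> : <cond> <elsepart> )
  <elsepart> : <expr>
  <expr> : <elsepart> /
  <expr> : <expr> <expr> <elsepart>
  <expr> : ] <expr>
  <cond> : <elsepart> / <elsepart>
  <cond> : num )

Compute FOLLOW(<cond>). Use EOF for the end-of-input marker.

In <elsepart> : <cond> <elsepart> ): add FIRST(<elsepart> )) = { /, ], num }.
Union: FOLLOW(<cond>) = { /, ], num }.

{ /, ], num }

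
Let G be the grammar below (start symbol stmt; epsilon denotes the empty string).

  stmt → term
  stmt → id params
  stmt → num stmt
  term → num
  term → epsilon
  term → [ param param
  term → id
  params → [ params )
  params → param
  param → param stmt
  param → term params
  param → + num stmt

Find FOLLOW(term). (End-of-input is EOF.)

{ EOF, ), +, [, id, num }

In stmt → term: term is at the end, add FOLLOW(stmt) = { EOF, ), +, [, id, num }.
In param → term params: add FIRST(params) = { +, [, id, num }.
Union: FOLLOW(term) = { EOF, ), +, [, id, num }.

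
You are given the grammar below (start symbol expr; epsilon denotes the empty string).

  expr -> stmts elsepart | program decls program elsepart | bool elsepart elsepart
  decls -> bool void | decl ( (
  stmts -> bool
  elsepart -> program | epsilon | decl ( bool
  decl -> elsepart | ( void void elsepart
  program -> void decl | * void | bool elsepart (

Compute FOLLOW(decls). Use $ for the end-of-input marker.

In expr -> program decls program elsepart: add FIRST(program elsepart) = { *, bool, void }.
Union: FOLLOW(decls) = { *, bool, void }.

{ *, bool, void }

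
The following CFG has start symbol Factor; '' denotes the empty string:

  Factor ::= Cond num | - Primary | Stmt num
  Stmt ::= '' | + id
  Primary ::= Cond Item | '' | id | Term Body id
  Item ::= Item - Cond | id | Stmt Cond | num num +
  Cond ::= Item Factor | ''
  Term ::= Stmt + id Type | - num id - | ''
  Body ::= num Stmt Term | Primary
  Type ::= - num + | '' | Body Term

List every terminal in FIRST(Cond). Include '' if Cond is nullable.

{ +, -, id, num, '' }

From Cond ::= Item Factor: Item nullable, take FIRST(Item) ∪ FIRST(Factor) = { +, -, id, num }.
Cond ::= '' contributes ''.
Union: FIRST(Cond) = { +, -, id, num, '' }.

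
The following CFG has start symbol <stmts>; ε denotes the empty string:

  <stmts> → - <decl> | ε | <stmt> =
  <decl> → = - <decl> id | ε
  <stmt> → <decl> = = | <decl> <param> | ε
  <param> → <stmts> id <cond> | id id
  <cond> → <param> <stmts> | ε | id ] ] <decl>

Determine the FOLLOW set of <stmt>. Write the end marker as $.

In <stmts> → <stmt> =: add FIRST(=) = { = }.
Union: FOLLOW(<stmt>) = { = }.

{ = }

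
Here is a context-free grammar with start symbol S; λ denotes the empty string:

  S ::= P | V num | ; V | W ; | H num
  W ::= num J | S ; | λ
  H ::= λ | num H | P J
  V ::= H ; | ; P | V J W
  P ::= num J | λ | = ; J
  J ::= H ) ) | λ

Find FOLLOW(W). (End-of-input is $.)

In S ::= W ;: add FIRST(;) = { ; }.
In V ::= V J W: W is at the end, add FOLLOW(V) = { $, ), ;, =, num }.
Union: FOLLOW(W) = { $, ), ;, =, num }.

{ $, ), ;, =, num }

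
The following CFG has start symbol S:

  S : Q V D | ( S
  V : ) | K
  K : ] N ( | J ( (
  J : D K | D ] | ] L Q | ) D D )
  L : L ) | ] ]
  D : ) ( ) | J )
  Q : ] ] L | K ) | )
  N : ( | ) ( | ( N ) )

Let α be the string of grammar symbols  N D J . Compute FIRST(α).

{ (, ) }

Add FIRST(N) = { (, ) }; N is not nullable, stop.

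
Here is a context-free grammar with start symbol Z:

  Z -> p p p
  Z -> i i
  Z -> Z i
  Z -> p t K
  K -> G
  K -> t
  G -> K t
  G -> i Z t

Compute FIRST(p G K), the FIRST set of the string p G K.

p is a terminal; add {p} and stop.

{ p }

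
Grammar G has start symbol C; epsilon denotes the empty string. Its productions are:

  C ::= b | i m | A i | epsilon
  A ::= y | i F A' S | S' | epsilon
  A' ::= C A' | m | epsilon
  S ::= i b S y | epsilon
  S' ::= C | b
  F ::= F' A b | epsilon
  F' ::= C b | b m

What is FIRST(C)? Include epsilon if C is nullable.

{ b, i, y, epsilon }

C ::= b contributes {b}.
C ::= i m contributes {i}.
From C ::= A i: A nullable, take FIRST(A) ∪ {i} = { b, i, y }.
C ::= epsilon contributes epsilon.
Union: FIRST(C) = { b, i, y, epsilon }.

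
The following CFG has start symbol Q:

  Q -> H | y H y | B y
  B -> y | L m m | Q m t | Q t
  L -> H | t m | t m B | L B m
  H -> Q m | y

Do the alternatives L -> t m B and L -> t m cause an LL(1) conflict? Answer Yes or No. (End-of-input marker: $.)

Yes

FIRST(t m B) = { t } and FIRST(t m) = { t }.
Both contain t, so the two alternatives are not disjoint — LL(1) conflict.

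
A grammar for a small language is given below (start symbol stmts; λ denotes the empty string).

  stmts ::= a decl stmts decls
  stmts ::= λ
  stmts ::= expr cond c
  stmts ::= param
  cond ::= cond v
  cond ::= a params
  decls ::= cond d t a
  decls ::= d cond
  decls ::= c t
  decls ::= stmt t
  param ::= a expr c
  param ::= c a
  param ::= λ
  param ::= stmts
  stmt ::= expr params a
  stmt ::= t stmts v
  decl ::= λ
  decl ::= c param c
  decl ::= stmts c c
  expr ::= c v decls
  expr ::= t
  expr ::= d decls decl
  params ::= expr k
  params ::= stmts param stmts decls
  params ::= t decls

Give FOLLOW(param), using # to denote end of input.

In stmts ::= param: param is at the end, add FOLLOW(stmts) = { #, a, c, d, t, v }.
In decl ::= c param c: add FIRST(c) = { c }.
In params ::= stmts param stmts decls: add FIRST(stmts decls) = { a, c, d, t }.
Union: FOLLOW(param) = { #, a, c, d, t, v }.

{ #, a, c, d, t, v }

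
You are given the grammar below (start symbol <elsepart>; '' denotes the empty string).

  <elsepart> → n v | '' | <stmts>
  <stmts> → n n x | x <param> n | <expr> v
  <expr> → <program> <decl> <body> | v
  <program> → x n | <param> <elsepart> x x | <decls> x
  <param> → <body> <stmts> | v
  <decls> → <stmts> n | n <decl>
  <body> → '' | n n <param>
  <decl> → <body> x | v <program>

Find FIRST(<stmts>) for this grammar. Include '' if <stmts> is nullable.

{ n, v, x }

<stmts> → n n x contributes {n}.
<stmts> → x <param> n contributes {x}.
From <stmts> → <expr> v: add FIRST(<expr>) = { n, v, x }.
Union: FIRST(<stmts>) = { n, v, x }.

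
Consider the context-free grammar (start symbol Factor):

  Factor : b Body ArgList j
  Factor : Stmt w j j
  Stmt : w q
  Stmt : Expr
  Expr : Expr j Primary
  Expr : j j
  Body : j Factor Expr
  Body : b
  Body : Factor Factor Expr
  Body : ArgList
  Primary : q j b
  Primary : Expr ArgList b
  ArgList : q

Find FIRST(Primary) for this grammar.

{ j, q }

Primary : q j b contributes {q}.
From Primary : Expr ArgList b: add FIRST(Expr) = { j }.
Union: FIRST(Primary) = { j, q }.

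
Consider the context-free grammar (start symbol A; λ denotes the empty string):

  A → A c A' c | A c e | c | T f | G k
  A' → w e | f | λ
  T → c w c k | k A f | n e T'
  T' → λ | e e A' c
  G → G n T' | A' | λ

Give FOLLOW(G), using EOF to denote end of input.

In A → G k: add FIRST(k) = { k }.
In G → G n T': add FIRST(n T') = { n }.
Union: FOLLOW(G) = { k, n }.

{ k, n }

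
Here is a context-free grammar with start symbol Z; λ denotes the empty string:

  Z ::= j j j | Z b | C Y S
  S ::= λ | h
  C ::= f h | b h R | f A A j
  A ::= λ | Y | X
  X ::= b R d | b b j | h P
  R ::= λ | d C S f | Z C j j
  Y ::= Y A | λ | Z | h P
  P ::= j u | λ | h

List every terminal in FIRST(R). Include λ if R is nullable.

R ::= λ contributes λ.
R ::= d C S f contributes {d}.
From R ::= Z C j j: add FIRST(Z) = { b, f, j }.
Union: FIRST(R) = { b, d, f, j, λ }.

{ b, d, f, j, λ }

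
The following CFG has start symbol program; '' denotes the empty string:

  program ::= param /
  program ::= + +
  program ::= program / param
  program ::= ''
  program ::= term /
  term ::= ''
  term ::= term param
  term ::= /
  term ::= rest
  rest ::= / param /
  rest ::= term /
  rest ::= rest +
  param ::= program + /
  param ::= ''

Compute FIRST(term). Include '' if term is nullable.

{ +, /, '' }

term ::= '' contributes ''.
From term ::= term param: term, param nullable, take FIRST(term) ∪ FIRST(param) = { +, / }; also '' since the whole RHS is nullable.
term ::= / contributes {/}.
From term ::= rest: add FIRST(rest) = { +, / }.
Union: FIRST(term) = { +, /, '' }.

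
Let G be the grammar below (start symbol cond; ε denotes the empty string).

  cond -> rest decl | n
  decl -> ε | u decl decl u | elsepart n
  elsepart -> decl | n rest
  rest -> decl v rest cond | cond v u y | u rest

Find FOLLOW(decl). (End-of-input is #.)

In cond -> rest decl: decl is at the end, add FOLLOW(cond) = { #, n, u, v }.
In decl -> u decl decl u: add FIRST(decl u) = { n, u }.
In decl -> u decl decl u: add FIRST(u) = { u }.
In elsepart -> decl: decl is at the end, add FOLLOW(elsepart) = { n }.
In rest -> decl v rest cond: add FIRST(v rest cond) = { v }.
Union: FOLLOW(decl) = { #, n, u, v }.

{ #, n, u, v }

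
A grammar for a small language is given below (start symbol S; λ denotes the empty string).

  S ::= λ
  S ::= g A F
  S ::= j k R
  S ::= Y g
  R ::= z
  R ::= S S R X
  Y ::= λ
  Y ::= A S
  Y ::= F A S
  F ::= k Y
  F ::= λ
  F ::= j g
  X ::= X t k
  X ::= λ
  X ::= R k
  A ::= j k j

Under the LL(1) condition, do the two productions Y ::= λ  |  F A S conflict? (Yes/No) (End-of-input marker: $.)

Yes

FIRST(λ) = { λ } and FIRST(F A S) = { j, k }.
The first alternative is nullable and FOLLOW(Y) = { $, g, j, k, z } shares j with FIRST of the second — conflict.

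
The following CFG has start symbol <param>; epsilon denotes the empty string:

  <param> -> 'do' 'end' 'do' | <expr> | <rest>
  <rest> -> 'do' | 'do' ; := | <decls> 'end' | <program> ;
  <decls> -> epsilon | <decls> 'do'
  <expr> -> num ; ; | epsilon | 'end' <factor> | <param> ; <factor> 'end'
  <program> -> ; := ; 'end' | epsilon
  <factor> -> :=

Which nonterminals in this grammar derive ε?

Directly nullable (have an epsilon-production): <decls>, <expr>, <program>.
<param> -> <expr> with every symbol nullable, so <param> is nullable.
No other nonterminal has a production whose RHS symbols are all nullable.

{ <decls>, <expr>, <param>, <program> }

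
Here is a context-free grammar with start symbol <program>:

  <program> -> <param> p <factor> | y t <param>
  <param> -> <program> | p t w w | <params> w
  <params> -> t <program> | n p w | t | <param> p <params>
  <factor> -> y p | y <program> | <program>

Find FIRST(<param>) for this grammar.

{ n, p, t, y }

From <param> -> <program>: add FIRST(<program>) = { n, p, t, y }.
<param> -> p t w w contributes {p}.
From <param> -> <params> w: add FIRST(<params>) = { n, p, t, y }.
Union: FIRST(<param>) = { n, p, t, y }.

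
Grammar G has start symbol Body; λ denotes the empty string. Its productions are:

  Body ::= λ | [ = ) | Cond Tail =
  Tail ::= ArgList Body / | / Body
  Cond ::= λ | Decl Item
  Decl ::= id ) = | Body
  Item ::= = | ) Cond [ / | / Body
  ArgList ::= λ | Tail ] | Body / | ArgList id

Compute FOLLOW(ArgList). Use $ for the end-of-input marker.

{ ), /, =, [, id }

In Tail ::= ArgList Body /: add FIRST(Body /) = { ), /, =, [, id }.
In ArgList ::= ArgList id: add FIRST(id) = { id }.
Union: FOLLOW(ArgList) = { ), /, =, [, id }.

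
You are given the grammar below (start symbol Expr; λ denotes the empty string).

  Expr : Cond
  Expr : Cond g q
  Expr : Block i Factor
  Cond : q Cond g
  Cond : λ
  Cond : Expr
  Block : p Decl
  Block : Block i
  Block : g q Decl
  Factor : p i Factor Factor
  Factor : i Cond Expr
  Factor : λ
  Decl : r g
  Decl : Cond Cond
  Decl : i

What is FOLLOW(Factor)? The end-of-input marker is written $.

{ $, g, i, p, q }

In Expr : Block i Factor: Factor is at the end, add FOLLOW(Expr) = { $, g, i, p, q }.
In Factor : p i Factor Factor: add FIRST(Factor)\{λ} = { i, p }.
  Since Factor is nullable, also add FOLLOW(Factor) = { $, g, i, p, q }.
In Factor : p i Factor Factor: Factor is at the end, add FOLLOW(Factor) = { $, g, i, p, q }.
Union: FOLLOW(Factor) = { $, g, i, p, q }.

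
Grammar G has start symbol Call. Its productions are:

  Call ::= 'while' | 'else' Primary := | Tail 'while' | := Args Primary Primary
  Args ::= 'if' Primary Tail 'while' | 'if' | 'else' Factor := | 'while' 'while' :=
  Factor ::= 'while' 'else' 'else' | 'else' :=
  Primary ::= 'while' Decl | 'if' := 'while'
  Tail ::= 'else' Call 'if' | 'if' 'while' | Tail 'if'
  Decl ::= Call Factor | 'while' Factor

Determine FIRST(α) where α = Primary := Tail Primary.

{ 'if', 'while' }

Add FIRST(Primary) = { 'if', 'while' }; Primary is not nullable, stop.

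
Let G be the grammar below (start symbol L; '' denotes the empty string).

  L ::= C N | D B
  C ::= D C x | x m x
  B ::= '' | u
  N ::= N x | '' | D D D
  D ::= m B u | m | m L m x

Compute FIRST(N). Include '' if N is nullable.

{ m, x, '' }

From N ::= N x: N nullable, take FIRST(N) ∪ {x} = { m, x }.
N ::= '' contributes ''.
From N ::= D D D: add FIRST(D) = { m }.
Union: FIRST(N) = { m, x, '' }.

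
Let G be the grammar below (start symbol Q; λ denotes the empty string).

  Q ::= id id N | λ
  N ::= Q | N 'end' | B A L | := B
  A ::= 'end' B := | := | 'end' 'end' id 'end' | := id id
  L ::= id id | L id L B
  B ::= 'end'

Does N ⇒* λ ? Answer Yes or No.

N ::= Q and each of Q is nullable, so N ⇒* λ.

Yes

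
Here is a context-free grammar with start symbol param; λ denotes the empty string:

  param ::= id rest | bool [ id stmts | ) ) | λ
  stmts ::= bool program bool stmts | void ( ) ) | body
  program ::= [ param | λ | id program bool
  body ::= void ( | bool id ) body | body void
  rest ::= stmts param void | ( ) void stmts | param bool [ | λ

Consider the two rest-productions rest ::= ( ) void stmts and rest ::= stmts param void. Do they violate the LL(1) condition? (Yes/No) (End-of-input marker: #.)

FIRST(( ) void stmts) = { ( } and FIRST(stmts param void) = { bool, void }.
The FIRST sets are disjoint and neither alternative is nullable — no conflict.

No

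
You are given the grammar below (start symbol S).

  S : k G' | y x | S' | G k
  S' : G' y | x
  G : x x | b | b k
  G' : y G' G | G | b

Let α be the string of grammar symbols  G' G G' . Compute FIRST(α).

{ b, x, y }

Add FIRST(G') = { b, x, y }; G' is not nullable, stop.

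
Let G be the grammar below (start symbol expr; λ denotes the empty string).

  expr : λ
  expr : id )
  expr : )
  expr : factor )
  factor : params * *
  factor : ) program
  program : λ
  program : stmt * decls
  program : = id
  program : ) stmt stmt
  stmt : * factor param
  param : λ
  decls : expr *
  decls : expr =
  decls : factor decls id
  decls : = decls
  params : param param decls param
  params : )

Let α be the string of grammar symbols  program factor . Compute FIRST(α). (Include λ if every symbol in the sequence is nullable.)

{ ), *, =, id }

Add FIRST(program)\{λ} = { ), *, = }; program is nullable, continue.
Add FIRST(factor) = { ), *, =, id }; factor is not nullable, stop.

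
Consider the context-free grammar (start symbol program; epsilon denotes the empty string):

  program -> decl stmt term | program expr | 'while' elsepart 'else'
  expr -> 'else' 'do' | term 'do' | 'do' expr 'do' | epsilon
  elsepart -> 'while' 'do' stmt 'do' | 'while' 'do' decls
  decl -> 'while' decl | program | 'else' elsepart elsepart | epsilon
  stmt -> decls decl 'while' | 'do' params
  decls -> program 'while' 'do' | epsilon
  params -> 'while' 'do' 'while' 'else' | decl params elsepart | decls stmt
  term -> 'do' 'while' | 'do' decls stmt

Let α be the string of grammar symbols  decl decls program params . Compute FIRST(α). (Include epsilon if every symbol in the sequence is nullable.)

Add FIRST(decl)\{epsilon} = { 'do', 'else', 'while' }; decl is nullable, continue.
Add FIRST(decls)\{epsilon} = { 'do', 'else', 'while' }; decls is nullable, continue.
Add FIRST(program) = { 'do', 'else', 'while' }; program is not nullable, stop.

{ 'do', 'else', 'while' }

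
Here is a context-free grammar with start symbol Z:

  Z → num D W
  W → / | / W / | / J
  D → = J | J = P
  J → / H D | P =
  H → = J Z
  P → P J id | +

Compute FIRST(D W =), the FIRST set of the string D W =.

{ +, /, = }

Add FIRST(D) = { +, /, = }; D is not nullable, stop.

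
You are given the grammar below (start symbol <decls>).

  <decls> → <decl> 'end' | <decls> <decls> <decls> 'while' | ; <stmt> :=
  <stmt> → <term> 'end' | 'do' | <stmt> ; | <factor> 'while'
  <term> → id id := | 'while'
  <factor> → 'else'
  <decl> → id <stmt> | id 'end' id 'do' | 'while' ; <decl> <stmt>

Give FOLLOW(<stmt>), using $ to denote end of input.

In <decls> → ; <stmt> :=: add FIRST(:=) = { := }.
In <stmt> → <stmt> ;: add FIRST(;) = { ; }.
In <decl> → id <stmt>: <stmt> is at the end, add FOLLOW(<decl>) = { 'do', 'else', 'end', 'while', id }.
In <decl> → 'while' ; <decl> <stmt>: <stmt> is at the end, add FOLLOW(<decl>) = { 'do', 'else', 'end', 'while', id }.
Union: FOLLOW(<stmt>) = { 'do', 'else', 'end', 'while', :=, ;, id }.

{ 'do', 'else', 'end', 'while', :=, ;, id }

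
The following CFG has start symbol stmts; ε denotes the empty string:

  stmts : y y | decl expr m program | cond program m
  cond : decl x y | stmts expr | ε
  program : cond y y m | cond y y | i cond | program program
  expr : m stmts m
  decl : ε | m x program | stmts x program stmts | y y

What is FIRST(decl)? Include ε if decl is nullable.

{ i, m, x, y, ε }

decl : ε contributes ε.
decl : m x program contributes {m}.
From decl : stmts x program stmts: add FIRST(stmts) = { i, m, x, y }.
decl : y y contributes {y}.
Union: FIRST(decl) = { i, m, x, y, ε }.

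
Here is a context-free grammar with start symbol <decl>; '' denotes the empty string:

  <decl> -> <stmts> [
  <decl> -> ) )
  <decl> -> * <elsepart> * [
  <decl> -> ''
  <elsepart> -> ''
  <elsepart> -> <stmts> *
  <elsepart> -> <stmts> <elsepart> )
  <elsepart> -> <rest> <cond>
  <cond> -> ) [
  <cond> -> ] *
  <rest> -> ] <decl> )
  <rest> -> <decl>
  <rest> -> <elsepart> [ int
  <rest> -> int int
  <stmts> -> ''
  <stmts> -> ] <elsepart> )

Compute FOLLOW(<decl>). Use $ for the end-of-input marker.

{ $, ), ] }

<decl> is the start symbol, so $ ∈ FOLLOW(<decl>).
In <rest> -> ] <decl> ): add FIRST()) = { ) }.
In <rest> -> <decl>: <decl> is at the end, add FOLLOW(<rest>) = { ), ] }.
Union: FOLLOW(<decl>) = { $, ), ] }.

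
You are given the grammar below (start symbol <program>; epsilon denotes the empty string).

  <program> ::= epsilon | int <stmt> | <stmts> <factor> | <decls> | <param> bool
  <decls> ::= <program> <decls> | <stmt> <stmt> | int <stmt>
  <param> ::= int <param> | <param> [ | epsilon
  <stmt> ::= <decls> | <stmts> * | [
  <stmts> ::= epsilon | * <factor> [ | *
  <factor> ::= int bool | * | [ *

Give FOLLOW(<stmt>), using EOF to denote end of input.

{ EOF, *, [, bool, int }

In <program> ::= int <stmt>: <stmt> is at the end, add FOLLOW(<program>) = { EOF, *, [, bool, int }.
In <decls> ::= <stmt> <stmt>: add FIRST(<stmt>) = { *, [, bool, int }.
In <decls> ::= <stmt> <stmt>: <stmt> is at the end, add FOLLOW(<decls>) = { EOF, *, [, bool, int }.
In <decls> ::= int <stmt>: <stmt> is at the end, add FOLLOW(<decls>) = { EOF, *, [, bool, int }.
Union: FOLLOW(<stmt>) = { EOF, *, [, bool, int }.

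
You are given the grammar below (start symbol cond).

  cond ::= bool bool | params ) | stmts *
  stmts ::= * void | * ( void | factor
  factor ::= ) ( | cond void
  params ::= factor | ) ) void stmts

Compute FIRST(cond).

{ ), *, bool }

cond ::= bool bool contributes {bool}.
From cond ::= params ): add FIRST(params) = { ), *, bool }.
From cond ::= stmts *: add FIRST(stmts) = { ), *, bool }.
Union: FIRST(cond) = { ), *, bool }.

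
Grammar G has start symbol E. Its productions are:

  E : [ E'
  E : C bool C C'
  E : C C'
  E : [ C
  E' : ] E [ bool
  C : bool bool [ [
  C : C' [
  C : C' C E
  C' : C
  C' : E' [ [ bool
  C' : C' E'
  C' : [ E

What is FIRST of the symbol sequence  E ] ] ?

{ [, ], bool }

Add FIRST(E) = { [, ], bool }; E is not nullable, stop.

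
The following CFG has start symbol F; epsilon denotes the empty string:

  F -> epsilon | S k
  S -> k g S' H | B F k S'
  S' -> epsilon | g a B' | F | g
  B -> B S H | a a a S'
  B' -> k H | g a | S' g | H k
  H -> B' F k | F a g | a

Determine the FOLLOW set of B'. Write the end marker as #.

In S' -> g a B': B' is at the end, add FOLLOW(S') = { a, g, k }.
In H -> B' F k: add FIRST(F k) = { a, k }.
Union: FOLLOW(B') = { a, g, k }.

{ a, g, k }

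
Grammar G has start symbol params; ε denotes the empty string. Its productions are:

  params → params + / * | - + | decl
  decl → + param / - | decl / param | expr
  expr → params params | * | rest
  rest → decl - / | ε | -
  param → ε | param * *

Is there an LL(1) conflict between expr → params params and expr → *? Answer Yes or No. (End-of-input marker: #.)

FIRST(params params) = { *, +, -, /, ε } and FIRST(*) = { * }.
Both contain *, so the two alternatives are not disjoint — LL(1) conflict.

Yes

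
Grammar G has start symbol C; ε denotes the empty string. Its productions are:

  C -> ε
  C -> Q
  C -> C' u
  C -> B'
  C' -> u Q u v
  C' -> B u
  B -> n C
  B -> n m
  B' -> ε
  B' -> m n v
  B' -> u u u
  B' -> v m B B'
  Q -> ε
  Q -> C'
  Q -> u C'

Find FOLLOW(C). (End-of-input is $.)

C is the start symbol, so $ ∈ FOLLOW(C).
In B -> n C: C is at the end, add FOLLOW(B) = { $, m, u, v }.
Union: FOLLOW(C) = { $, m, u, v }.

{ $, m, u, v }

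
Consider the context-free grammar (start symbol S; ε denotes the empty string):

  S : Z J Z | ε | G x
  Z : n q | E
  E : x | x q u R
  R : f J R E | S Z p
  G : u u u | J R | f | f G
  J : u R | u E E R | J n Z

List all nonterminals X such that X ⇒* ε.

{ S }

Directly nullable (have an ε-production): S.
No other nonterminal has a production whose RHS symbols are all nullable.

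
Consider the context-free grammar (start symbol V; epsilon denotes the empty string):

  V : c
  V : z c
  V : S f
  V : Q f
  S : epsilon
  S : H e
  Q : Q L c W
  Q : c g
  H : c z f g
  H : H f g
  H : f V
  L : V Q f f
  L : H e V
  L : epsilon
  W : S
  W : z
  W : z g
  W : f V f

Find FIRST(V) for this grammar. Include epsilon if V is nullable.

{ c, f, z }

V : c contributes {c}.
V : z c contributes {z}.
From V : S f: S nullable, take FIRST(S) ∪ {f} = { c, f }.
From V : Q f: add FIRST(Q) = { c }.
Union: FIRST(V) = { c, f, z }.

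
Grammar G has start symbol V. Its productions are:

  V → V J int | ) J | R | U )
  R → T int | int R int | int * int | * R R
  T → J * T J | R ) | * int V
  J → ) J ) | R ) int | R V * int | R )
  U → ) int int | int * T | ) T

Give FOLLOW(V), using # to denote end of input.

V is the start symbol, so # ∈ FOLLOW(V).
In V → V J int: add FIRST(J int) = { ), *, int }.
In T → * int V: V is at the end, add FOLLOW(T) = { ), *, int }.
In J → R V * int: add FIRST(* int) = { * }.
Union: FOLLOW(V) = { #, ), *, int }.

{ #, ), *, int }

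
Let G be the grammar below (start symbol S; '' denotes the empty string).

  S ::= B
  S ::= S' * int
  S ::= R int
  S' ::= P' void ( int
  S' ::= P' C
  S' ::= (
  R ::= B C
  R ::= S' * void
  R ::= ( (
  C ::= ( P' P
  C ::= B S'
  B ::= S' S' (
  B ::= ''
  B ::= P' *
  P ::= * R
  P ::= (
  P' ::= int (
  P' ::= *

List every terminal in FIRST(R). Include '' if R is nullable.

From R ::= B C: B nullable, take FIRST(B) ∪ FIRST(C) = { (, *, int }.
From R ::= S' * void: add FIRST(S') = { (, *, int }.
R ::= ( ( contributes {(}.
Union: FIRST(R) = { (, *, int }.

{ (, *, int }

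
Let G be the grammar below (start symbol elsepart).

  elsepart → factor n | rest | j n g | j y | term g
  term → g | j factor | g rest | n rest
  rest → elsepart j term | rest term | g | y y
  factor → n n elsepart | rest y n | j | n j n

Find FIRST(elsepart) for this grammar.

From elsepart → factor n: add FIRST(factor) = { g, j, n, y }.
From elsepart → rest: add FIRST(rest) = { g, j, n, y }.
elsepart → j n g contributes {j}.
elsepart → j y contributes {j}.
From elsepart → term g: add FIRST(term) = { g, j, n }.
Union: FIRST(elsepart) = { g, j, n, y }.

{ g, j, n, y }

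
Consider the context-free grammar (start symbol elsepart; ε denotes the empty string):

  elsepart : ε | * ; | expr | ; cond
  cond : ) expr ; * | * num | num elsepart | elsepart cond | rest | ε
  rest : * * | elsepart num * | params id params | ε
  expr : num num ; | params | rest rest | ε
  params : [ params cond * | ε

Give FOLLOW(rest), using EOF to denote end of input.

In cond : rest: rest is at the end, add FOLLOW(cond) = { EOF, ), *, ;, [, id, num }.
In expr : rest rest: add FIRST(rest)\{ε} = { *, ;, [, id, num }.
  Since rest is nullable, also add FOLLOW(expr) = { EOF, ), *, ;, [, id, num }.
In expr : rest rest: rest is at the end, add FOLLOW(expr) = { EOF, ), *, ;, [, id, num }.
Union: FOLLOW(rest) = { EOF, ), *, ;, [, id, num }.

{ EOF, ), *, ;, [, id, num }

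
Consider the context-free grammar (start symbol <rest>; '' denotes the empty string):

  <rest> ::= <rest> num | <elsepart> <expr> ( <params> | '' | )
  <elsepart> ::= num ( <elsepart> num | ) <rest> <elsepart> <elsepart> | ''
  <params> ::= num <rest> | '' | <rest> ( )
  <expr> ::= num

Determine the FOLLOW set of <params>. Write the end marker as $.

In <rest> ::= <elsepart> <expr> ( <params>: <params> is at the end, add FOLLOW(<rest>) = { $, (, ), num }.
Union: FOLLOW(<params>) = { $, (, ), num }.

{ $, (, ), num }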